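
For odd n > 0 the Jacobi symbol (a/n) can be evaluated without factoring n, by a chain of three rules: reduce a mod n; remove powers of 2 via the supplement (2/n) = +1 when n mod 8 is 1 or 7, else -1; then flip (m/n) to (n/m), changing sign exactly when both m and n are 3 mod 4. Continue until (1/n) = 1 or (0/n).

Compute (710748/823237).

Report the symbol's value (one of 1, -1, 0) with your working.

1

710748 = 2^2·177687; (2/823237) = -1 since 823237 mod 8 = 5, so (710748/823237) = (-1)^2·(177687/823237); sign now +1
reciprocity: (177687/823237) = +1·(823237/177687) since 177687 mod 4 = 3, 823237 mod 4 = 1; sign now +1
(823237/177687) = (112489/177687)   [reduce mod 177687]
reciprocity: (112489/177687) = +1·(177687/112489) since 112489 mod 4 = 1, 177687 mod 4 = 3; sign now +1
(177687/112489) = (65198/112489)   [reduce mod 112489]
65198 = 2^1·32599; (2/112489) = +1 since 112489 mod 8 = 1, so (65198/112489) = (+1)^1·(32599/112489); sign now +1
reciprocity: (32599/112489) = +1·(112489/32599) since 32599 mod 4 = 3, 112489 mod 4 = 1; sign now +1
(112489/32599) = (14692/32599)   [reduce mod 32599]
14692 = 2^2·3673; (2/32599) = +1 since 32599 mod 8 = 7, so (14692/32599) = (+1)^2·(3673/32599); sign now +1
reciprocity: (3673/32599) = +1·(32599/3673) since 3673 mod 4 = 1, 32599 mod 4 = 3; sign now +1
(32599/3673) = (3215/3673)   [reduce mod 3673]
reciprocity: (3215/3673) = +1·(3673/3215) since 3215 mod 4 = 3, 3673 mod 4 = 1; sign now +1
(3673/3215) = (458/3215)   [reduce mod 3215]
458 = 2^1·229; (2/3215) = +1 since 3215 mod 8 = 7, so (458/3215) = (+1)^1·(229/3215); sign now +1
reciprocity: (229/3215) = +1·(3215/229) since 229 mod 4 = 1, 3215 mod 4 = 3; sign now +1
(3215/229) = (9/229)   [reduce mod 229]
reciprocity: (9/229) = +1·(229/9) since 9 mod 4 = 1, 229 mod 4 = 1; sign now +1
(229/9) = (4/9)   [reduce mod 9]
4 = 2^2·1; (2/9) = +1 since 9 mod 8 = 1, so (4/9) = (+1)^2·(1/9); sign now +1
(1/9) = 1; final value = sign = +1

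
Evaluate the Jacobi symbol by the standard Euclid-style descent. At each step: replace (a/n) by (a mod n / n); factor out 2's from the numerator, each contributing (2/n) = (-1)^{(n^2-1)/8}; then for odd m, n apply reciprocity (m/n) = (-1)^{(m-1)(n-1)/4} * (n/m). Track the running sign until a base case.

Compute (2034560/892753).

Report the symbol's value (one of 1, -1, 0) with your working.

(2034560/892753): 2034560 mod 892753 = 249054, so (2034560/892753) = (249054/892753)
factor out 2^1: 249054 = 2^1·124527; with 892753 mod 8 = 1, (2/892753) = +1; sign now +1; continue with (124527/892753)
flip (124527/892753) -> (892753/124527): both odd, 124527 mod 4 = 3, 892753 mod 4 = 1, so the flip contributes +1; sign now +1
(892753/124527): 892753 mod 124527 = 21064, so (892753/124527) = (21064/124527)
factor out 2^3: 21064 = 2^3·2633; with 124527 mod 8 = 7, (2/124527) = +1; sign now +1; continue with (2633/124527)
flip (2633/124527) -> (124527/2633): both odd, 2633 mod 4 = 1, 124527 mod 4 = 3, so the flip contributes +1; sign now +1
(124527/2633): 124527 mod 2633 = 776, so (124527/2633) = (776/2633)
factor out 2^3: 776 = 2^3·97; with 2633 mod 8 = 1, (2/2633) = +1; sign now +1; continue with (97/2633)
flip (97/2633) -> (2633/97): both odd, 97 mod 4 = 1, 2633 mod 4 = 1, so the flip contributes +1; sign now +1
(2633/97): 2633 mod 97 = 14, so (2633/97) = (14/97)
factor out 2^1: 14 = 2^1·7; with 97 mod 8 = 1, (2/97) = +1; sign now +1; continue with (7/97)
flip (7/97) -> (97/7): both odd, 7 mod 4 = 3, 97 mod 4 = 1, so the flip contributes +1; sign now +1
(97/7): 97 mod 7 = 6, so (97/7) = (6/7)
factor out 2^1: 6 = 2^1·3; with 7 mod 8 = 7, (2/7) = +1; sign now +1; continue with (3/7)
flip (3/7) -> (7/3): both odd, 3 mod 4 = 3, 7 mod 4 = 3, so the flip contributes -1; sign now -1
(7/3): 7 mod 3 = 1, so (7/3) = (1/3)
reached (1/3) = 1, so the symbol is -1

-1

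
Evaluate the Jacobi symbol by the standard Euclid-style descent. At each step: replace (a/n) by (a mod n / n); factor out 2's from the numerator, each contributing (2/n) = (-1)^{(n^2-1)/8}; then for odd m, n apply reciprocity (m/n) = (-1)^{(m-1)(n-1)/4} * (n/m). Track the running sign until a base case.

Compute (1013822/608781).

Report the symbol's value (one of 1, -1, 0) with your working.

(1013822/608781) = (405041/608781)   [reduce mod 608781]
reciprocity: (405041/608781) = +1·(608781/405041) since 405041 mod 4 = 1, 608781 mod 4 = 1; sign now +1
(608781/405041) = (203740/405041)   [reduce mod 405041]
203740 = 2^2·50935; (2/405041) = +1 since 405041 mod 8 = 1, so (203740/405041) = (+1)^2·(50935/405041); sign now +1
reciprocity: (50935/405041) = +1·(405041/50935) since 50935 mod 4 = 3, 405041 mod 4 = 1; sign now +1
(405041/50935) = (48496/50935)   [reduce mod 50935]
48496 = 2^4·3031; (2/50935) = +1 since 50935 mod 8 = 7, so (48496/50935) = (+1)^4·(3031/50935); sign now +1
reciprocity: (3031/50935) = -1·(50935/3031) since 3031 mod 4 = 3, 50935 mod 4 = 3; sign now -1
(50935/3031) = (2439/3031)   [reduce mod 3031]
reciprocity: (2439/3031) = -1·(3031/2439) since 2439 mod 4 = 3, 3031 mod 4 = 3; sign now +1
(3031/2439) = (592/2439)   [reduce mod 2439]
592 = 2^4·37; (2/2439) = +1 since 2439 mod 8 = 7, so (592/2439) = (+1)^4·(37/2439); sign now +1
reciprocity: (37/2439) = +1·(2439/37) since 37 mod 4 = 1, 2439 mod 4 = 3; sign now +1
(2439/37) = (34/37)   [reduce mod 37]
34 = 2^1·17; (2/37) = -1 since 37 mod 8 = 5, so (34/37) = (-1)^1·(17/37); sign now -1
reciprocity: (17/37) = +1·(37/17) since 17 mod 4 = 1, 37 mod 4 = 1; sign now -1
(37/17) = (3/17)   [reduce mod 17]
reciprocity: (3/17) = +1·(17/3) since 3 mod 4 = 3, 17 mod 4 = 1; sign now -1
(17/3) = (2/3)   [reduce mod 3]
2 = 2^1·1; (2/3) = -1 since 3 mod 8 = 3, so (2/3) = (-1)^1·(1/3); sign now +1
(1/3) = 1; final value = sign = +1

1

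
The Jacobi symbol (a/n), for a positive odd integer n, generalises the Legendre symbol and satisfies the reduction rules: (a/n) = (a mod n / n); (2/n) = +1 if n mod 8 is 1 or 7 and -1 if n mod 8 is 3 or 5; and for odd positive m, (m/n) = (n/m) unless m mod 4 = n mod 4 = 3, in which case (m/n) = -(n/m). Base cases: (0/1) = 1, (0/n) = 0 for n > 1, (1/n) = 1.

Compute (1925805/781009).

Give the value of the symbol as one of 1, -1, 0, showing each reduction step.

(1925805/781009): 1925805 mod 781009 = 363787, so (1925805/781009) = (363787/781009)
flip (363787/781009) -> (781009/363787): both odd, 363787 mod 4 = 3, 781009 mod 4 = 1, so the flip contributes +1; sign now +1
(781009/363787): 781009 mod 363787 = 53435, so (781009/363787) = (53435/363787)
flip (53435/363787) -> (363787/53435): both odd, 53435 mod 4 = 3, 363787 mod 4 = 3, so the flip contributes -1; sign now -1
(363787/53435): 363787 mod 53435 = 43177, so (363787/53435) = (43177/53435)
flip (43177/53435) -> (53435/43177): both odd, 43177 mod 4 = 1, 53435 mod 4 = 3, so the flip contributes +1; sign now -1
(53435/43177): 53435 mod 43177 = 10258, so (53435/43177) = (10258/43177)
factor out 2^1: 10258 = 2^1·5129; with 43177 mod 8 = 1, (2/43177) = +1; sign now -1; continue with (5129/43177)
flip (5129/43177) -> (43177/5129): both odd, 5129 mod 4 = 1, 43177 mod 4 = 1, so the flip contributes +1; sign now -1
(43177/5129): 43177 mod 5129 = 2145, so (43177/5129) = (2145/5129)
flip (2145/5129) -> (5129/2145): both odd, 2145 mod 4 = 1, 5129 mod 4 = 1, so the flip contributes +1; sign now -1
(5129/2145): 5129 mod 2145 = 839, so (5129/2145) = (839/2145)
flip (839/2145) -> (2145/839): both odd, 839 mod 4 = 3, 2145 mod 4 = 1, so the flip contributes +1; sign now -1
(2145/839): 2145 mod 839 = 467, so (2145/839) = (467/839)
flip (467/839) -> (839/467): both odd, 467 mod 4 = 3, 839 mod 4 = 3, so the flip contributes -1; sign now +1
(839/467): 839 mod 467 = 372, so (839/467) = (372/467)
factor out 2^2: 372 = 2^2·93; with 467 mod 8 = 3, (2/467) = -1; sign now +1; continue with (93/467)
flip (93/467) -> (467/93): both odd, 93 mod 4 = 1, 467 mod 4 = 3, so the flip contributes +1; sign now +1
(467/93): 467 mod 93 = 2, so (467/93) = (2/93)
factor out 2^1: 2 = 2^1·1; with 93 mod 8 = 5, (2/93) = -1; sign now -1; continue with (1/93)
reached (1/93) = 1, so the symbol is -1

-1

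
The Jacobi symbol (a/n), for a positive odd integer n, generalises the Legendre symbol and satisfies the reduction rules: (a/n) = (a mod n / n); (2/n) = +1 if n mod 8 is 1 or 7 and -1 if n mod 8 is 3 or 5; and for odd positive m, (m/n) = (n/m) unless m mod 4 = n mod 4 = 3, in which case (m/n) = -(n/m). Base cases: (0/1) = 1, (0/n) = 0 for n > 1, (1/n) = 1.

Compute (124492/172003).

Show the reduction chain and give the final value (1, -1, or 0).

factor out 2^2: 124492 = 2^2·31123; with 172003 mod 8 = 3, (2/172003) = -1; sign now +1; continue with (31123/172003)
flip (31123/172003) -> (172003/31123): both odd, 31123 mod 4 = 3, 172003 mod 4 = 3, so the flip contributes -1; sign now -1
(172003/31123): 172003 mod 31123 = 16388, so (172003/31123) = (16388/31123)
factor out 2^2: 16388 = 2^2·4097; with 31123 mod 8 = 3, (2/31123) = -1; sign now -1; continue with (4097/31123)
flip (4097/31123) -> (31123/4097): both odd, 4097 mod 4 = 1, 31123 mod 4 = 3, so the flip contributes +1; sign now -1
(31123/4097): 31123 mod 4097 = 2444, so (31123/4097) = (2444/4097)
factor out 2^2: 2444 = 2^2·611; with 4097 mod 8 = 1, (2/4097) = +1; sign now -1; continue with (611/4097)
flip (611/4097) -> (4097/611): both odd, 611 mod 4 = 3, 4097 mod 4 = 1, so the flip contributes +1; sign now -1
(4097/611): 4097 mod 611 = 431, so (4097/611) = (431/611)
flip (431/611) -> (611/431): both odd, 431 mod 4 = 3, 611 mod 4 = 3, so the flip contributes -1; sign now +1
(611/431): 611 mod 431 = 180, so (611/431) = (180/431)
factor out 2^2: 180 = 2^2·45; with 431 mod 8 = 7, (2/431) = +1; sign now +1; continue with (45/431)
flip (45/431) -> (431/45): both odd, 45 mod 4 = 1, 431 mod 4 = 3, so the flip contributes +1; sign now +1
(431/45): 431 mod 45 = 26, so (431/45) = (26/45)
factor out 2^1: 26 = 2^1·13; with 45 mod 8 = 5, (2/45) = -1; sign now -1; continue with (13/45)
flip (13/45) -> (45/13): both odd, 13 mod 4 = 1, 45 mod 4 = 1, so the flip contributes +1; sign now -1
(45/13): 45 mod 13 = 6, so (45/13) = (6/13)
factor out 2^1: 6 = 2^1·3; with 13 mod 8 = 5, (2/13) = -1; sign now +1; continue with (3/13)
flip (3/13) -> (13/3): both odd, 3 mod 4 = 3, 13 mod 4 = 1, so the flip contributes +1; sign now +1
(13/3): 13 mod 3 = 1, so (13/3) = (1/3)
reached (1/3) = 1, so the symbol is +1

1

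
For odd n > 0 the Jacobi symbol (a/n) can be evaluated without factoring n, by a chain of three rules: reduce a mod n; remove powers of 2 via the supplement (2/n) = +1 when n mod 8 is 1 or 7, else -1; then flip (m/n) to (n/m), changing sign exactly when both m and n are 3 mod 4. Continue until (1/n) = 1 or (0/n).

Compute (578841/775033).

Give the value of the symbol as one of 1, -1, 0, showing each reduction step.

1

reciprocity: (578841/775033) = +1·(775033/578841) since 578841 mod 4 = 1, 775033 mod 4 = 1; sign now +1
(775033/578841) = (196192/578841)   [reduce mod 578841]
196192 = 2^5·6131; (2/578841) = +1 since 578841 mod 8 = 1, so (196192/578841) = (+1)^5·(6131/578841); sign now +1
reciprocity: (6131/578841) = +1·(578841/6131) since 6131 mod 4 = 3, 578841 mod 4 = 1; sign now +1
(578841/6131) = (2527/6131)   [reduce mod 6131]
reciprocity: (2527/6131) = -1·(6131/2527) since 2527 mod 4 = 3, 6131 mod 4 = 3; sign now -1
(6131/2527) = (1077/2527)   [reduce mod 2527]
reciprocity: (1077/2527) = +1·(2527/1077) since 1077 mod 4 = 1, 2527 mod 4 = 3; sign now -1
(2527/1077) = (373/1077)   [reduce mod 1077]
reciprocity: (373/1077) = +1·(1077/373) since 373 mod 4 = 1, 1077 mod 4 = 1; sign now -1
(1077/373) = (331/373)   [reduce mod 373]
reciprocity: (331/373) = +1·(373/331) since 331 mod 4 = 3, 373 mod 4 = 1; sign now -1
(373/331) = (42/331)   [reduce mod 331]
42 = 2^1·21; (2/331) = -1 since 331 mod 8 = 3, so (42/331) = (-1)^1·(21/331); sign now +1
reciprocity: (21/331) = +1·(331/21) since 21 mod 4 = 1, 331 mod 4 = 3; sign now +1
(331/21) = (16/21)   [reduce mod 21]
16 = 2^4·1; (2/21) = -1 since 21 mod 8 = 5, so (16/21) = (-1)^4·(1/21); sign now +1
(1/21) = 1; final value = sign = +1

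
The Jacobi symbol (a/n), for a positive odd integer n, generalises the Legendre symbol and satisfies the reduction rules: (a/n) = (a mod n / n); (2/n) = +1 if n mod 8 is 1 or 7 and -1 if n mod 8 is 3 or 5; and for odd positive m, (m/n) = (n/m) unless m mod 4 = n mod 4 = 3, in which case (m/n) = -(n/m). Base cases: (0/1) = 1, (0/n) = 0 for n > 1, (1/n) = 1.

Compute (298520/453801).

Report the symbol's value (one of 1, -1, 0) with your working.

1

298520 = 2^3·37315; (2/453801) = +1 since 453801 mod 8 = 1, so (298520/453801) = (+1)^3·(37315/453801); sign now +1
reciprocity: (37315/453801) = +1·(453801/37315) since 37315 mod 4 = 3, 453801 mod 4 = 1; sign now +1
(453801/37315) = (6021/37315)   [reduce mod 37315]
reciprocity: (6021/37315) = +1·(37315/6021) since 6021 mod 4 = 1, 37315 mod 4 = 3; sign now +1
(37315/6021) = (1189/6021)   [reduce mod 6021]
reciprocity: (1189/6021) = +1·(6021/1189) since 1189 mod 4 = 1, 6021 mod 4 = 1; sign now +1
(6021/1189) = (76/1189)   [reduce mod 1189]
76 = 2^2·19; (2/1189) = -1 since 1189 mod 8 = 5, so (76/1189) = (-1)^2·(19/1189); sign now +1
reciprocity: (19/1189) = +1·(1189/19) since 19 mod 4 = 3, 1189 mod 4 = 1; sign now +1
(1189/19) = (11/19)   [reduce mod 19]
reciprocity: (11/19) = -1·(19/11) since 11 mod 4 = 3, 19 mod 4 = 3; sign now -1
(19/11) = (8/11)   [reduce mod 11]
8 = 2^3·1; (2/11) = -1 since 11 mod 8 = 3, so (8/11) = (-1)^3·(1/11); sign now +1
(1/11) = 1; final value = sign = +1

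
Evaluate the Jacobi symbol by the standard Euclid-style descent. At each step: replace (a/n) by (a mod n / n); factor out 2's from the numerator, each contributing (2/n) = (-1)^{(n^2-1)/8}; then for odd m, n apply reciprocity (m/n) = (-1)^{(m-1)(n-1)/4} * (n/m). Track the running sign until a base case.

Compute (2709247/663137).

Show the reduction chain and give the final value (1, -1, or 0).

(2709247/663137): 2709247 mod 663137 = 56699, so (2709247/663137) = (56699/663137)
flip (56699/663137) -> (663137/56699): both odd, 56699 mod 4 = 3, 663137 mod 4 = 1, so the flip contributes +1; sign now +1
(663137/56699): 663137 mod 56699 = 39448, so (663137/56699) = (39448/56699)
factor out 2^3: 39448 = 2^3·4931; with 56699 mod 8 = 3, (2/56699) = -1; sign now -1; continue with (4931/56699)
flip (4931/56699) -> (56699/4931): both odd, 4931 mod 4 = 3, 56699 mod 4 = 3, so the flip contributes -1; sign now +1
(56699/4931): 56699 mod 4931 = 2458, so (56699/4931) = (2458/4931)
factor out 2^1: 2458 = 2^1·1229; with 4931 mod 8 = 3, (2/4931) = -1; sign now -1; continue with (1229/4931)
flip (1229/4931) -> (4931/1229): both odd, 1229 mod 4 = 1, 4931 mod 4 = 3, so the flip contributes +1; sign now -1
(4931/1229): 4931 mod 1229 = 15, so (4931/1229) = (15/1229)
flip (15/1229) -> (1229/15): both odd, 15 mod 4 = 3, 1229 mod 4 = 1, so the flip contributes +1; sign now -1
(1229/15): 1229 mod 15 = 14, so (1229/15) = (14/15)
factor out 2^1: 14 = 2^1·7; with 15 mod 8 = 7, (2/15) = +1; sign now -1; continue with (7/15)
flip (7/15) -> (15/7): both odd, 7 mod 4 = 3, 15 mod 4 = 3, so the flip contributes -1; sign now +1
(15/7): 15 mod 7 = 1, so (15/7) = (1/7)
reached (1/7) = 1, so the symbol is +1

1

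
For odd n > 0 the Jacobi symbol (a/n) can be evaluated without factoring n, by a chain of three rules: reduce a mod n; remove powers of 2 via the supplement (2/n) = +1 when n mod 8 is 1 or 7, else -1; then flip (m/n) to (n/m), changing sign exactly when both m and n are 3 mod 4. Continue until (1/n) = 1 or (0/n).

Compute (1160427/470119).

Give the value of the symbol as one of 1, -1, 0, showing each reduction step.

(1160427/470119): 1160427 mod 470119 = 220189, so (1160427/470119) = (220189/470119)
flip (220189/470119) -> (470119/220189): both odd, 220189 mod 4 = 1, 470119 mod 4 = 3, so the flip contributes +1; sign now +1
(470119/220189): 470119 mod 220189 = 29741, so (470119/220189) = (29741/220189)
flip (29741/220189) -> (220189/29741): both odd, 29741 mod 4 = 1, 220189 mod 4 = 1, so the flip contributes +1; sign now +1
(220189/29741): 220189 mod 29741 = 12002, so (220189/29741) = (12002/29741)
factor out 2^1: 12002 = 2^1·6001; with 29741 mod 8 = 5, (2/29741) = -1; sign now -1; continue with (6001/29741)
flip (6001/29741) -> (29741/6001): both odd, 6001 mod 4 = 1, 29741 mod 4 = 1, so the flip contributes +1; sign now -1
(29741/6001): 29741 mod 6001 = 5737, so (29741/6001) = (5737/6001)
flip (5737/6001) -> (6001/5737): both odd, 5737 mod 4 = 1, 6001 mod 4 = 1, so the flip contributes +1; sign now -1
(6001/5737): 6001 mod 5737 = 264, so (6001/5737) = (264/5737)
factor out 2^3: 264 = 2^3·33; with 5737 mod 8 = 1, (2/5737) = +1; sign now -1; continue with (33/5737)
flip (33/5737) -> (5737/33): both odd, 33 mod 4 = 1, 5737 mod 4 = 1, so the flip contributes +1; sign now -1
(5737/33): 5737 mod 33 = 28, so (5737/33) = (28/33)
factor out 2^2: 28 = 2^2·7; with 33 mod 8 = 1, (2/33) = +1; sign now -1; continue with (7/33)
flip (7/33) -> (33/7): both odd, 7 mod 4 = 3, 33 mod 4 = 1, so the flip contributes +1; sign now -1
(33/7): 33 mod 7 = 5, so (33/7) = (5/7)
flip (5/7) -> (7/5): both odd, 5 mod 4 = 1, 7 mod 4 = 3, so the flip contributes +1; sign now -1
(7/5): 7 mod 5 = 2, so (7/5) = (2/5)
factor out 2^1: 2 = 2^1·1; with 5 mod 8 = 5, (2/5) = -1; sign now +1; continue with (1/5)
reached (1/5) = 1, so the symbol is +1

1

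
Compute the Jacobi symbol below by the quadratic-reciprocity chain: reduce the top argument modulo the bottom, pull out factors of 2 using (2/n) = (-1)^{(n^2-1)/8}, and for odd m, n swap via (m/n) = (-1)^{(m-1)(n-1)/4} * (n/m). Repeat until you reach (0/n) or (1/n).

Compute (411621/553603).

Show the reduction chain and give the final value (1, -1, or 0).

-1

reciprocity: (411621/553603) = +1·(553603/411621) since 411621 mod 4 = 1, 553603 mod 4 = 3; sign now +1
(553603/411621) = (141982/411621)   [reduce mod 411621]
141982 = 2^1·70991; (2/411621) = -1 since 411621 mod 8 = 5, so (141982/411621) = (-1)^1·(70991/411621); sign now -1
reciprocity: (70991/411621) = +1·(411621/70991) since 70991 mod 4 = 3, 411621 mod 4 = 1; sign now -1
(411621/70991) = (56666/70991)   [reduce mod 70991]
56666 = 2^1·28333; (2/70991) = +1 since 70991 mod 8 = 7, so (56666/70991) = (+1)^1·(28333/70991); sign now -1
reciprocity: (28333/70991) = +1·(70991/28333) since 28333 mod 4 = 1, 70991 mod 4 = 3; sign now -1
(70991/28333) = (14325/28333)   [reduce mod 28333]
reciprocity: (14325/28333) = +1·(28333/14325) since 14325 mod 4 = 1, 28333 mod 4 = 1; sign now -1
(28333/14325) = (14008/14325)   [reduce mod 14325]
14008 = 2^3·1751; (2/14325) = -1 since 14325 mod 8 = 5, so (14008/14325) = (-1)^3·(1751/14325); sign now +1
reciprocity: (1751/14325) = +1·(14325/1751) since 1751 mod 4 = 3, 14325 mod 4 = 1; sign now +1
(14325/1751) = (317/1751)   [reduce mod 1751]
reciprocity: (317/1751) = +1·(1751/317) since 317 mod 4 = 1, 1751 mod 4 = 3; sign now +1
(1751/317) = (166/317)   [reduce mod 317]
166 = 2^1·83; (2/317) = -1 since 317 mod 8 = 5, so (166/317) = (-1)^1·(83/317); sign now -1
reciprocity: (83/317) = +1·(317/83) since 83 mod 4 = 3, 317 mod 4 = 1; sign now -1
(317/83) = (68/83)   [reduce mod 83]
68 = 2^2·17; (2/83) = -1 since 83 mod 8 = 3, so (68/83) = (-1)^2·(17/83); sign now -1
reciprocity: (17/83) = +1·(83/17) since 17 mod 4 = 1, 83 mod 4 = 3; sign now -1
(83/17) = (15/17)   [reduce mod 17]
reciprocity: (15/17) = +1·(17/15) since 15 mod 4 = 3, 17 mod 4 = 1; sign now -1
(17/15) = (2/15)   [reduce mod 15]
2 = 2^1·1; (2/15) = +1 since 15 mod 8 = 7, so (2/15) = (+1)^1·(1/15); sign now -1
(1/15) = 1; final value = sign = -1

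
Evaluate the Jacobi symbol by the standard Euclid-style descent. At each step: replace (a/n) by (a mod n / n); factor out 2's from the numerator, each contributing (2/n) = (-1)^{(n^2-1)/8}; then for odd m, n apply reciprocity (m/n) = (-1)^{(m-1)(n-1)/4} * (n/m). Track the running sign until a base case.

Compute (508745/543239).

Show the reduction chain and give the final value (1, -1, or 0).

flip (508745/543239) -> (543239/508745): both odd, 508745 mod 4 = 1, 543239 mod 4 = 3, so the flip contributes +1; sign now +1
(543239/508745): 543239 mod 508745 = 34494, so (543239/508745) = (34494/508745)
factor out 2^1: 34494 = 2^1·17247; with 508745 mod 8 = 1, (2/508745) = +1; sign now +1; continue with (17247/508745)
flip (17247/508745) -> (508745/17247): both odd, 17247 mod 4 = 3, 508745 mod 4 = 1, so the flip contributes +1; sign now +1
(508745/17247): 508745 mod 17247 = 8582, so (508745/17247) = (8582/17247)
factor out 2^1: 8582 = 2^1·4291; with 17247 mod 8 = 7, (2/17247) = +1; sign now +1; continue with (4291/17247)
flip (4291/17247) -> (17247/4291): both odd, 4291 mod 4 = 3, 17247 mod 4 = 3, so the flip contributes -1; sign now -1
(17247/4291): 17247 mod 4291 = 83, so (17247/4291) = (83/4291)
flip (83/4291) -> (4291/83): both odd, 83 mod 4 = 3, 4291 mod 4 = 3, so the flip contributes -1; sign now +1
(4291/83): 4291 mod 83 = 58, so (4291/83) = (58/83)
factor out 2^1: 58 = 2^1·29; with 83 mod 8 = 3, (2/83) = -1; sign now -1; continue with (29/83)
flip (29/83) -> (83/29): both odd, 29 mod 4 = 1, 83 mod 4 = 3, so the flip contributes +1; sign now -1
(83/29): 83 mod 29 = 25, so (83/29) = (25/29)
flip (25/29) -> (29/25): both odd, 25 mod 4 = 1, 29 mod 4 = 1, so the flip contributes +1; sign now -1
(29/25): 29 mod 25 = 4, so (29/25) = (4/25)
factor out 2^2: 4 = 2^2·1; with 25 mod 8 = 1, (2/25) = +1; sign now -1; continue with (1/25)
reached (1/25) = 1, so the symbol is -1

-1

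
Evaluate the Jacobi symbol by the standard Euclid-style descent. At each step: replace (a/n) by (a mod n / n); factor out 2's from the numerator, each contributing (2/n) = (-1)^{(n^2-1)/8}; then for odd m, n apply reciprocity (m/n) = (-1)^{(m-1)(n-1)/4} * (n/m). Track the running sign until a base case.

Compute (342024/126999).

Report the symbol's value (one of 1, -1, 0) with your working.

0

(342024/126999): 342024 mod 126999 = 88026, so (342024/126999) = (88026/126999)
factor out 2^1: 88026 = 2^1·44013; with 126999 mod 8 = 7, (2/126999) = +1; sign now +1; continue with (44013/126999)
flip (44013/126999) -> (126999/44013): both odd, 44013 mod 4 = 1, 126999 mod 4 = 3, so the flip contributes +1; sign now +1
(126999/44013): 126999 mod 44013 = 38973, so (126999/44013) = (38973/44013)
flip (38973/44013) -> (44013/38973): both odd, 38973 mod 4 = 1, 44013 mod 4 = 1, so the flip contributes +1; sign now +1
(44013/38973): 44013 mod 38973 = 5040, so (44013/38973) = (5040/38973)
factor out 2^4: 5040 = 2^4·315; with 38973 mod 8 = 5, (2/38973) = -1; sign now +1; continue with (315/38973)
flip (315/38973) -> (38973/315): both odd, 315 mod 4 = 3, 38973 mod 4 = 1, so the flip contributes +1; sign now +1
(38973/315): 38973 mod 315 = 228, so (38973/315) = (228/315)
factor out 2^2: 228 = 2^2·57; with 315 mod 8 = 3, (2/315) = -1; sign now +1; continue with (57/315)
flip (57/315) -> (315/57): both odd, 57 mod 4 = 1, 315 mod 4 = 3, so the flip contributes +1; sign now +1
(315/57): 315 mod 57 = 30, so (315/57) = (30/57)
factor out 2^1: 30 = 2^1·15; with 57 mod 8 = 1, (2/57) = +1; sign now +1; continue with (15/57)
flip (15/57) -> (57/15): both odd, 15 mod 4 = 3, 57 mod 4 = 1, so the flip contributes +1; sign now +1
(57/15): 57 mod 15 = 12, so (57/15) = (12/15)
factor out 2^2: 12 = 2^2·3; with 15 mod 8 = 7, (2/15) = +1; sign now +1; continue with (3/15)
flip (3/15) -> (15/3): both odd, 3 mod 4 = 3, 15 mod 4 = 3, so the flip contributes -1; sign now -1
(15/3): 15 mod 3 = 0, so (15/3) = (0/3)
reached (0/3); gcd(a, n) > 1, so (0/3) = 0 and the symbol is 0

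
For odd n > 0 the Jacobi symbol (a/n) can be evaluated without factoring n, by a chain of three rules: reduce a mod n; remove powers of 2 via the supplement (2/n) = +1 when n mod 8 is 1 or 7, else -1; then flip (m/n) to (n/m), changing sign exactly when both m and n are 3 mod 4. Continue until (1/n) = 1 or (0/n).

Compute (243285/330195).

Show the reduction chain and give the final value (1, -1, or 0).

flip (243285/330195) -> (330195/243285): both odd, 243285 mod 4 = 1, 330195 mod 4 = 3, so the flip contributes +1; sign now +1
(330195/243285): 330195 mod 243285 = 86910, so (330195/243285) = (86910/243285)
factor out 2^1: 86910 = 2^1·43455; with 243285 mod 8 = 5, (2/243285) = -1; sign now -1; continue with (43455/243285)
flip (43455/243285) -> (243285/43455): both odd, 43455 mod 4 = 3, 243285 mod 4 = 1, so the flip contributes +1; sign now -1
(243285/43455): 243285 mod 43455 = 26010, so (243285/43455) = (26010/43455)
factor out 2^1: 26010 = 2^1·13005; with 43455 mod 8 = 7, (2/43455) = +1; sign now -1; continue with (13005/43455)
flip (13005/43455) -> (43455/13005): both odd, 13005 mod 4 = 1, 43455 mod 4 = 3, so the flip contributes +1; sign now -1
(43455/13005): 43455 mod 13005 = 4440, so (43455/13005) = (4440/13005)
factor out 2^3: 4440 = 2^3·555; with 13005 mod 8 = 5, (2/13005) = -1; sign now +1; continue with (555/13005)
flip (555/13005) -> (13005/555): both odd, 555 mod 4 = 3, 13005 mod 4 = 1, so the flip contributes +1; sign now +1
(13005/555): 13005 mod 555 = 240, so (13005/555) = (240/555)
factor out 2^4: 240 = 2^4·15; with 555 mod 8 = 3, (2/555) = -1; sign now +1; continue with (15/555)
flip (15/555) -> (555/15): both odd, 15 mod 4 = 3, 555 mod 4 = 3, so the flip contributes -1; sign now -1
(555/15): 555 mod 15 = 0, so (555/15) = (0/15)
reached (0/15); gcd(a, n) > 1, so (0/15) = 0 and the symbol is 0

0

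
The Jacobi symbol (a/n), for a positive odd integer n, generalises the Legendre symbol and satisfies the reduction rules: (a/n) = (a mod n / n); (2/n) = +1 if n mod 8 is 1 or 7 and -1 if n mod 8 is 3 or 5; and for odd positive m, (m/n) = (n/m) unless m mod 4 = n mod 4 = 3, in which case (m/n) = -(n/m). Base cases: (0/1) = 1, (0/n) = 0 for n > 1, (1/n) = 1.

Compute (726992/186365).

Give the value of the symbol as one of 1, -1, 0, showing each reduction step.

(726992/186365): 726992 mod 186365 = 167897, so (726992/186365) = (167897/186365)
flip (167897/186365) -> (186365/167897): both odd, 167897 mod 4 = 1, 186365 mod 4 = 1, so the flip contributes +1; sign now +1
(186365/167897): 186365 mod 167897 = 18468, so (186365/167897) = (18468/167897)
factor out 2^2: 18468 = 2^2·4617; with 167897 mod 8 = 1, (2/167897) = +1; sign now +1; continue with (4617/167897)
flip (4617/167897) -> (167897/4617): both odd, 4617 mod 4 = 1, 167897 mod 4 = 1, so the flip contributes +1; sign now +1
(167897/4617): 167897 mod 4617 = 1685, so (167897/4617) = (1685/4617)
flip (1685/4617) -> (4617/1685): both odd, 1685 mod 4 = 1, 4617 mod 4 = 1, so the flip contributes +1; sign now +1
(4617/1685): 4617 mod 1685 = 1247, so (4617/1685) = (1247/1685)
flip (1247/1685) -> (1685/1247): both odd, 1247 mod 4 = 3, 1685 mod 4 = 1, so the flip contributes +1; sign now +1
(1685/1247): 1685 mod 1247 = 438, so (1685/1247) = (438/1247)
factor out 2^1: 438 = 2^1·219; with 1247 mod 8 = 7, (2/1247) = +1; sign now +1; continue with (219/1247)
flip (219/1247) -> (1247/219): both odd, 219 mod 4 = 3, 1247 mod 4 = 3, so the flip contributes -1; sign now -1
(1247/219): 1247 mod 219 = 152, so (1247/219) = (152/219)
factor out 2^3: 152 = 2^3·19; with 219 mod 8 = 3, (2/219) = -1; sign now +1; continue with (19/219)
flip (19/219) -> (219/19): both odd, 19 mod 4 = 3, 219 mod 4 = 3, so the flip contributes -1; sign now -1
(219/19): 219 mod 19 = 10, so (219/19) = (10/19)
factor out 2^1: 10 = 2^1·5; with 19 mod 8 = 3, (2/19) = -1; sign now +1; continue with (5/19)
flip (5/19) -> (19/5): both odd, 5 mod 4 = 1, 19 mod 4 = 3, so the flip contributes +1; sign now +1
(19/5): 19 mod 5 = 4, so (19/5) = (4/5)
factor out 2^2: 4 = 2^2·1; with 5 mod 8 = 5, (2/5) = -1; sign now +1; continue with (1/5)
reached (1/5) = 1, so the symbol is +1

1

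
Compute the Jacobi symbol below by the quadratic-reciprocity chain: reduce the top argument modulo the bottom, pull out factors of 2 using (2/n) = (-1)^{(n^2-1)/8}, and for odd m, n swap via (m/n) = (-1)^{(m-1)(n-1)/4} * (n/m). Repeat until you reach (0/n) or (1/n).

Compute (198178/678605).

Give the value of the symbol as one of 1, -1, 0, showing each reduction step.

factor out 2^1: 198178 = 2^1·99089; with 678605 mod 8 = 5, (2/678605) = -1; sign now -1; continue with (99089/678605)
flip (99089/678605) -> (678605/99089): both odd, 99089 mod 4 = 1, 678605 mod 4 = 1, so the flip contributes +1; sign now -1
(678605/99089): 678605 mod 99089 = 84071, so (678605/99089) = (84071/99089)
flip (84071/99089) -> (99089/84071): both odd, 84071 mod 4 = 3, 99089 mod 4 = 1, so the flip contributes +1; sign now -1
(99089/84071): 99089 mod 84071 = 15018, so (99089/84071) = (15018/84071)
factor out 2^1: 15018 = 2^1·7509; with 84071 mod 8 = 7, (2/84071) = +1; sign now -1; continue with (7509/84071)
flip (7509/84071) -> (84071/7509): both odd, 7509 mod 4 = 1, 84071 mod 4 = 3, so the flip contributes +1; sign now -1
(84071/7509): 84071 mod 7509 = 1472, so (84071/7509) = (1472/7509)
factor out 2^6: 1472 = 2^6·23; with 7509 mod 8 = 5, (2/7509) = -1; sign now -1; continue with (23/7509)
flip (23/7509) -> (7509/23): both odd, 23 mod 4 = 3, 7509 mod 4 = 1, so the flip contributes +1; sign now -1
(7509/23): 7509 mod 23 = 11, so (7509/23) = (11/23)
flip (11/23) -> (23/11): both odd, 11 mod 4 = 3, 23 mod 4 = 3, so the flip contributes -1; sign now +1
(23/11): 23 mod 11 = 1, so (23/11) = (1/11)
reached (1/11) = 1, so the symbol is +1

1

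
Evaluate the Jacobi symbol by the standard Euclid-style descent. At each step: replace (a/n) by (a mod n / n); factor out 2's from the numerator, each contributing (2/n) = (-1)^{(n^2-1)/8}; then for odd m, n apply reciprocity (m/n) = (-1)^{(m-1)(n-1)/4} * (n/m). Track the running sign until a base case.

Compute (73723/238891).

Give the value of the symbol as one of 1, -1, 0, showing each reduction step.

-1

reciprocity: (73723/238891) = -1·(238891/73723) since 73723 mod 4 = 3, 238891 mod 4 = 3; sign now -1
(238891/73723) = (17722/73723)   [reduce mod 73723]
17722 = 2^1·8861; (2/73723) = -1 since 73723 mod 8 = 3, so (17722/73723) = (-1)^1·(8861/73723); sign now +1
reciprocity: (8861/73723) = +1·(73723/8861) since 8861 mod 4 = 1, 73723 mod 4 = 3; sign now +1
(73723/8861) = (2835/8861)   [reduce mod 8861]
reciprocity: (2835/8861) = +1·(8861/2835) since 2835 mod 4 = 3, 8861 mod 4 = 1; sign now +1
(8861/2835) = (356/2835)   [reduce mod 2835]
356 = 2^2·89; (2/2835) = -1 since 2835 mod 8 = 3, so (356/2835) = (-1)^2·(89/2835); sign now +1
reciprocity: (89/2835) = +1·(2835/89) since 89 mod 4 = 1, 2835 mod 4 = 3; sign now +1
(2835/89) = (76/89)   [reduce mod 89]
76 = 2^2·19; (2/89) = +1 since 89 mod 8 = 1, so (76/89) = (+1)^2·(19/89); sign now +1
reciprocity: (19/89) = +1·(89/19) since 19 mod 4 = 3, 89 mod 4 = 1; sign now +1
(89/19) = (13/19)   [reduce mod 19]
reciprocity: (13/19) = +1·(19/13) since 13 mod 4 = 1, 19 mod 4 = 3; sign now +1
(19/13) = (6/13)   [reduce mod 13]
6 = 2^1·3; (2/13) = -1 since 13 mod 8 = 5, so (6/13) = (-1)^1·(3/13); sign now -1
reciprocity: (3/13) = +1·(13/3) since 3 mod 4 = 3, 13 mod 4 = 1; sign now -1
(13/3) = (1/3)   [reduce mod 3]
(1/3) = 1; final value = sign = -1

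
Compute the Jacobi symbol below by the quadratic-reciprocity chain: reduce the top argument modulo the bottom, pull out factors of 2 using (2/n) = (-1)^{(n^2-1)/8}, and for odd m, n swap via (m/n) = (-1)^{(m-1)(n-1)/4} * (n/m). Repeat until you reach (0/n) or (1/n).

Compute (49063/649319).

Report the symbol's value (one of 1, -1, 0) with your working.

-1

reciprocity: (49063/649319) = -1·(649319/49063) since 49063 mod 4 = 3, 649319 mod 4 = 3; sign now -1
(649319/49063) = (11500/49063)   [reduce mod 49063]
11500 = 2^2·2875; (2/49063) = +1 since 49063 mod 8 = 7, so (11500/49063) = (+1)^2·(2875/49063); sign now -1
reciprocity: (2875/49063) = -1·(49063/2875) since 2875 mod 4 = 3, 49063 mod 4 = 3; sign now +1
(49063/2875) = (188/2875)   [reduce mod 2875]
188 = 2^2·47; (2/2875) = -1 since 2875 mod 8 = 3, so (188/2875) = (-1)^2·(47/2875); sign now +1
reciprocity: (47/2875) = -1·(2875/47) since 47 mod 4 = 3, 2875 mod 4 = 3; sign now -1
(2875/47) = (8/47)   [reduce mod 47]
8 = 2^3·1; (2/47) = +1 since 47 mod 8 = 7, so (8/47) = (+1)^3·(1/47); sign now -1
(1/47) = 1; final value = sign = -1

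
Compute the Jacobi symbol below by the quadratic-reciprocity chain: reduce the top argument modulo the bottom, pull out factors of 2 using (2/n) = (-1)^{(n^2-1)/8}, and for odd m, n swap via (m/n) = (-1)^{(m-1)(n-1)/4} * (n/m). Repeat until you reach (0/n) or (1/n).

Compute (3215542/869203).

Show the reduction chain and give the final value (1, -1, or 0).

(3215542/869203) = (607933/869203)   [reduce mod 869203]
reciprocity: (607933/869203) = +1·(869203/607933) since 607933 mod 4 = 1, 869203 mod 4 = 3; sign now +1
(869203/607933) = (261270/607933)   [reduce mod 607933]
261270 = 2^1·130635; (2/607933) = -1 since 607933 mod 8 = 5, so (261270/607933) = (-1)^1·(130635/607933); sign now -1
reciprocity: (130635/607933) = +1·(607933/130635) since 130635 mod 4 = 3, 607933 mod 4 = 1; sign now -1
(607933/130635) = (85393/130635)   [reduce mod 130635]
reciprocity: (85393/130635) = +1·(130635/85393) since 85393 mod 4 = 1, 130635 mod 4 = 3; sign now -1
(130635/85393) = (45242/85393)   [reduce mod 85393]
45242 = 2^1·22621; (2/85393) = +1 since 85393 mod 8 = 1, so (45242/85393) = (+1)^1·(22621/85393); sign now -1
reciprocity: (22621/85393) = +1·(85393/22621) since 22621 mod 4 = 1, 85393 mod 4 = 1; sign now -1
(85393/22621) = (17530/22621)   [reduce mod 22621]
17530 = 2^1·8765; (2/22621) = -1 since 22621 mod 8 = 5, so (17530/22621) = (-1)^1·(8765/22621); sign now +1
reciprocity: (8765/22621) = +1·(22621/8765) since 8765 mod 4 = 1, 22621 mod 4 = 1; sign now +1
(22621/8765) = (5091/8765)   [reduce mod 8765]
reciprocity: (5091/8765) = +1·(8765/5091) since 5091 mod 4 = 3, 8765 mod 4 = 1; sign now +1
(8765/5091) = (3674/5091)   [reduce mod 5091]
3674 = 2^1·1837; (2/5091) = -1 since 5091 mod 8 = 3, so (3674/5091) = (-1)^1·(1837/5091); sign now -1
reciprocity: (1837/5091) = +1·(5091/1837) since 1837 mod 4 = 1, 5091 mod 4 = 3; sign now -1
(5091/1837) = (1417/1837)   [reduce mod 1837]
reciprocity: (1417/1837) = +1·(1837/1417) since 1417 mod 4 = 1, 1837 mod 4 = 1; sign now -1
(1837/1417) = (420/1417)   [reduce mod 1417]
420 = 2^2·105; (2/1417) = +1 since 1417 mod 8 = 1, so (420/1417) = (+1)^2·(105/1417); sign now -1
reciprocity: (105/1417) = +1·(1417/105) since 105 mod 4 = 1, 1417 mod 4 = 1; sign now -1
(1417/105) = (52/105)   [reduce mod 105]
52 = 2^2·13; (2/105) = +1 since 105 mod 8 = 1, so (52/105) = (+1)^2·(13/105); sign now -1
reciprocity: (13/105) = +1·(105/13) since 13 mod 4 = 1, 105 mod 4 = 1; sign now -1
(105/13) = (1/13)   [reduce mod 13]
(1/13) = 1; final value = sign = -1

-1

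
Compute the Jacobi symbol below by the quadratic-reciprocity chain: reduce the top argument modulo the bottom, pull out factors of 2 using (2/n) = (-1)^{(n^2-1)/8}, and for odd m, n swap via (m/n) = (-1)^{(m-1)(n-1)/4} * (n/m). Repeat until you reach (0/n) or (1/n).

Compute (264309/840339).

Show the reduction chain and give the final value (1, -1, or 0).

flip (264309/840339) -> (840339/264309): both odd, 264309 mod 4 = 1, 840339 mod 4 = 3, so the flip contributes +1; sign now +1
(840339/264309): 840339 mod 264309 = 47412, so (840339/264309) = (47412/264309)
factor out 2^2: 47412 = 2^2·11853; with 264309 mod 8 = 5, (2/264309) = -1; sign now +1; continue with (11853/264309)
flip (11853/264309) -> (264309/11853): both odd, 11853 mod 4 = 1, 264309 mod 4 = 1, so the flip contributes +1; sign now +1
(264309/11853): 264309 mod 11853 = 3543, so (264309/11853) = (3543/11853)
flip (3543/11853) -> (11853/3543): both odd, 3543 mod 4 = 3, 11853 mod 4 = 1, so the flip contributes +1; sign now +1
(11853/3543): 11853 mod 3543 = 1224, so (11853/3543) = (1224/3543)
factor out 2^3: 1224 = 2^3·153; with 3543 mod 8 = 7, (2/3543) = +1; sign now +1; continue with (153/3543)
flip (153/3543) -> (3543/153): both odd, 153 mod 4 = 1, 3543 mod 4 = 3, so the flip contributes +1; sign now +1
(3543/153): 3543 mod 153 = 24, so (3543/153) = (24/153)
factor out 2^3: 24 = 2^3·3; with 153 mod 8 = 1, (2/153) = +1; sign now +1; continue with (3/153)
flip (3/153) -> (153/3): both odd, 3 mod 4 = 3, 153 mod 4 = 1, so the flip contributes +1; sign now +1
(153/3): 153 mod 3 = 0, so (153/3) = (0/3)
reached (0/3); gcd(a, n) > 1, so (0/3) = 0 and the symbol is 0

0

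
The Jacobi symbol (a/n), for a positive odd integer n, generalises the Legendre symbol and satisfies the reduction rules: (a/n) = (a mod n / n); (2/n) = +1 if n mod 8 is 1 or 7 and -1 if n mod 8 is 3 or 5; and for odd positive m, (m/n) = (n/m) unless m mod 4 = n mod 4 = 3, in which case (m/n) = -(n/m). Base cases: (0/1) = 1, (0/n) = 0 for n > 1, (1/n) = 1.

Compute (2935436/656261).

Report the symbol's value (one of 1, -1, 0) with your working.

1

(2935436/656261): 2935436 mod 656261 = 310392, so (2935436/656261) = (310392/656261)
factor out 2^3: 310392 = 2^3·38799; with 656261 mod 8 = 5, (2/656261) = -1; sign now -1; continue with (38799/656261)
flip (38799/656261) -> (656261/38799): both odd, 38799 mod 4 = 3, 656261 mod 4 = 1, so the flip contributes +1; sign now -1
(656261/38799): 656261 mod 38799 = 35477, so (656261/38799) = (35477/38799)
flip (35477/38799) -> (38799/35477): both odd, 35477 mod 4 = 1, 38799 mod 4 = 3, so the flip contributes +1; sign now -1
(38799/35477): 38799 mod 35477 = 3322, so (38799/35477) = (3322/35477)
factor out 2^1: 3322 = 2^1·1661; with 35477 mod 8 = 5, (2/35477) = -1; sign now +1; continue with (1661/35477)
flip (1661/35477) -> (35477/1661): both odd, 1661 mod 4 = 1, 35477 mod 4 = 1, so the flip contributes +1; sign now +1
(35477/1661): 35477 mod 1661 = 596, so (35477/1661) = (596/1661)
factor out 2^2: 596 = 2^2·149; with 1661 mod 8 = 5, (2/1661) = -1; sign now +1; continue with (149/1661)
flip (149/1661) -> (1661/149): both odd, 149 mod 4 = 1, 1661 mod 4 = 1, so the flip contributes +1; sign now +1
(1661/149): 1661 mod 149 = 22, so (1661/149) = (22/149)
factor out 2^1: 22 = 2^1·11; with 149 mod 8 = 5, (2/149) = -1; sign now -1; continue with (11/149)
flip (11/149) -> (149/11): both odd, 11 mod 4 = 3, 149 mod 4 = 1, so the flip contributes +1; sign now -1
(149/11): 149 mod 11 = 6, so (149/11) = (6/11)
factor out 2^1: 6 = 2^1·3; with 11 mod 8 = 3, (2/11) = -1; sign now +1; continue with (3/11)
flip (3/11) -> (11/3): both odd, 3 mod 4 = 3, 11 mod 4 = 3, so the flip contributes -1; sign now -1
(11/3): 11 mod 3 = 2, so (11/3) = (2/3)
factor out 2^1: 2 = 2^1·1; with 3 mod 8 = 3, (2/3) = -1; sign now +1; continue with (1/3)
reached (1/3) = 1, so the symbol is +1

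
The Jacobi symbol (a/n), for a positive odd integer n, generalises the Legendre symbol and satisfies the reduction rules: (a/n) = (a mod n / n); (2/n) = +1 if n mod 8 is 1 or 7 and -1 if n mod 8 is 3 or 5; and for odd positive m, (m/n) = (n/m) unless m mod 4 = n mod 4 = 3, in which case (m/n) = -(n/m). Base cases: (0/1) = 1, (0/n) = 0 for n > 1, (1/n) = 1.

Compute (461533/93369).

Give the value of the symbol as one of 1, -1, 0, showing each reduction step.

(461533/93369) = (88057/93369)   [reduce mod 93369]
reciprocity: (88057/93369) = +1·(93369/88057) since 88057 mod 4 = 1, 93369 mod 4 = 1; sign now +1
(93369/88057) = (5312/88057)   [reduce mod 88057]
5312 = 2^6·83; (2/88057) = +1 since 88057 mod 8 = 1, so (5312/88057) = (+1)^6·(83/88057); sign now +1
reciprocity: (83/88057) = +1·(88057/83) since 83 mod 4 = 3, 88057 mod 4 = 1; sign now +1
(88057/83) = (77/83)   [reduce mod 83]
reciprocity: (77/83) = +1·(83/77) since 77 mod 4 = 1, 83 mod 4 = 3; sign now +1
(83/77) = (6/77)   [reduce mod 77]
6 = 2^1·3; (2/77) = -1 since 77 mod 8 = 5, so (6/77) = (-1)^1·(3/77); sign now -1
reciprocity: (3/77) = +1·(77/3) since 3 mod 4 = 3, 77 mod 4 = 1; sign now -1
(77/3) = (2/3)   [reduce mod 3]
2 = 2^1·1; (2/3) = -1 since 3 mod 8 = 3, so (2/3) = (-1)^1·(1/3); sign now +1
(1/3) = 1; final value = sign = +1

1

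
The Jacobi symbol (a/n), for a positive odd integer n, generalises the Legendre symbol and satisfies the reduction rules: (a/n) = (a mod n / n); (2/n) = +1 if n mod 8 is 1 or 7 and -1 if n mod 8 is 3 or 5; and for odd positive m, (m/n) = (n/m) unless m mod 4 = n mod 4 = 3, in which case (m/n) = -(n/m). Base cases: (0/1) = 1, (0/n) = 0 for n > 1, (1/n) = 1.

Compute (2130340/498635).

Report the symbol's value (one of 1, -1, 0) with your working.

(2130340/498635): 2130340 mod 498635 = 135800, so (2130340/498635) = (135800/498635)
factor out 2^3: 135800 = 2^3·16975; with 498635 mod 8 = 3, (2/498635) = -1; sign now -1; continue with (16975/498635)
flip (16975/498635) -> (498635/16975): both odd, 16975 mod 4 = 3, 498635 mod 4 = 3, so the flip contributes -1; sign now +1
(498635/16975): 498635 mod 16975 = 6360, so (498635/16975) = (6360/16975)
factor out 2^3: 6360 = 2^3·795; with 16975 mod 8 = 7, (2/16975) = +1; sign now +1; continue with (795/16975)
flip (795/16975) -> (16975/795): both odd, 795 mod 4 = 3, 16975 mod 4 = 3, so the flip contributes -1; sign now -1
(16975/795): 16975 mod 795 = 280, so (16975/795) = (280/795)
factor out 2^3: 280 = 2^3·35; with 795 mod 8 = 3, (2/795) = -1; sign now +1; continue with (35/795)
flip (35/795) -> (795/35): both odd, 35 mod 4 = 3, 795 mod 4 = 3, so the flip contributes -1; sign now -1
(795/35): 795 mod 35 = 25, so (795/35) = (25/35)
flip (25/35) -> (35/25): both odd, 25 mod 4 = 1, 35 mod 4 = 3, so the flip contributes +1; sign now -1
(35/25): 35 mod 25 = 10, so (35/25) = (10/25)
factor out 2^1: 10 = 2^1·5; with 25 mod 8 = 1, (2/25) = +1; sign now -1; continue with (5/25)
flip (5/25) -> (25/5): both odd, 5 mod 4 = 1, 25 mod 4 = 1, so the flip contributes +1; sign now -1
(25/5): 25 mod 5 = 0, so (25/5) = (0/5)
reached (0/5); gcd(a, n) > 1, so (0/5) = 0 and the symbol is 0

0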